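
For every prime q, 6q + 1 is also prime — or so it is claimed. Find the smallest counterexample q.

Check each prime q in order until 6q + 1 is not prime.
For q = 2, 3, 5, 7, 11, 13, 17 the conclusion holds.
q = 19: 6q + 1 = 115 = 5 × 23, not prime.
So q = 19 is the smallest counterexample.

q = 19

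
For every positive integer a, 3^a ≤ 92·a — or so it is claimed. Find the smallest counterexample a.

A counterexample is any positive integer a such that 3^a > 92·a; we check each in order.
The first 5 eligible values, up to a = 5, all satisfy the conclusion.
a = 6: 3^a = 729 and 92·a = 552, so 729 > 552.
Hence a = 6 is a counterexample.

a = 6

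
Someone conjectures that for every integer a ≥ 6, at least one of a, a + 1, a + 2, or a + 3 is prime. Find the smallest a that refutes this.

A counterexample is any integer a ≥ 6 such that a, a + 1, a + 2, a + 3 are all composite; we check each in order.
For a = 6, 7, 8, 9, …, 21, 22, 23 the conclusion holds.
a = 24: 24 = 2 × 12; 25 = 5 × 5; 26 = 2 × 13; 27 = 3 × 9 — all composite.

a = 24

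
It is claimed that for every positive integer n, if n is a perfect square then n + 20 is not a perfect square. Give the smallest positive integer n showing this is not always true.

n = 16

We need the least positive integer n for which n is a perfect square but n + 20 is a perfect square.
For n = 1, 4, 9 the conclusion holds.
n = 16: 16 = 4² and 16 + 20 = 36 = 6².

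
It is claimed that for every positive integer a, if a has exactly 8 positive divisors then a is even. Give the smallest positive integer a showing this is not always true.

a = 105

We need the least positive integer a for which a has exactly 8 positive divisors but a is odd.
For a = 24, 30, 40, 42, …, 88, 102, 104 the conclusion holds.
a = 105: divisors of 105: 1, 3, 5, 7, 15, 21, 35, 105; 105 is odd.
Hence a = 105 is a counterexample.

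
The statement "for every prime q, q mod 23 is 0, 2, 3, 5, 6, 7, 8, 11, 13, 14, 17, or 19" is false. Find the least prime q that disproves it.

We need the least prime q for which the claim fails.
The first 12 eligible values, up to q = 37, all satisfy the conclusion.
q = 41: 41 mod 23 = 18 — not in {0, 2, 3, 5, 6, 7, 8, 11, 13, 14, 17, 19}.

q = 41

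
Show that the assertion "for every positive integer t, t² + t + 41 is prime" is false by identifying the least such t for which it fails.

A counterexample is any positive integer t such that t² + t + 41 is not prime; we check each in order.
For t = 1, 2, 3, 4, …, 37, 38, 39 the conclusion holds.
t = 40: t² + t + 41 = 1681 = 41 × 41, composite.

t = 40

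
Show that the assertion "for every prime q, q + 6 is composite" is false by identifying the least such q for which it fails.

q = 5

For q = 2, 3 the conclusion holds.
q = 5: q + 6 = 11, prime — not composite.
So q = 5 is the smallest counterexample.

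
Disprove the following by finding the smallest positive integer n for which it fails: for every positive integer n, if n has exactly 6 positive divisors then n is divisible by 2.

We need the least positive integer n for which n has exactly 6 positive divisors but n is not divisible by 2.
n = 12: τ(12) = 6; 12 mod 2 = 0.
n = 18: τ(18) = 6; 18 mod 2 = 0.
n = 20: τ(20) = 6; 20 mod 2 = 0.
n = 28: τ(28) = 6; 28 mod 2 = 0.
n = 32: τ(32) = 6; 32 mod 2 = 0.
n = 44: τ(44) = 6; 44 mod 2 = 0.
n = 45: τ(45) = 6; 45 mod 2 = 1.

n = 45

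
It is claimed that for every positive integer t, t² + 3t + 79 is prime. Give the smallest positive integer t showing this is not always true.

t = 5

A counterexample is any positive integer t such that t² + 3t + 79 is not prime; we check each in order.
For t = 1, 2, 3, 4 the conclusion holds.
t = 5: t² + 3t + 79 = 119 = 7 × 17, composite.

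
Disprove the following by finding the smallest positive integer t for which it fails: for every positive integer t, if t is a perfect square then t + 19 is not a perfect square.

For t = 1, 4, 9, 16, 25, 36, 49, 64 the conclusion holds.
t = 81: 81 = 9² and 81 + 19 = 100 = 10².

t = 81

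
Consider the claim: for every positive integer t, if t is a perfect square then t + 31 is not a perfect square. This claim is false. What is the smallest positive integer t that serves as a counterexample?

t = 225

Check each positive integer t in order until t is a perfect square but t + 31 is a perfect square.
For t = 1, 4, 9, 16, …, 144, 169, 196 the conclusion holds.
t = 225: 225 = 15² and 225 + 31 = 256 = 16².
So t = 225 is the smallest counterexample.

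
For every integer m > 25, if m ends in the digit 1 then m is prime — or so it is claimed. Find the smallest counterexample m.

m = 51

m = 31: 31 ends in 1 and is prime.
m = 41: 41 ends in 1 and is prime.
m = 51: 51 ends in 1; 51 = 3 × 17, composite.
Hence m = 51 is a counterexample.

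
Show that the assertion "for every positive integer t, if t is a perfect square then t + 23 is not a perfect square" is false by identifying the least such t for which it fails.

We need the least positive integer t for which t is a perfect square but t + 23 is a perfect square.
For t = 1, 4, 9, 16, 25, 36, 49, 64, 81, 100 the conclusion holds.
t = 121: 121 = 11² and 121 + 23 = 144 = 12².
Thus t = 121 disproves the claim, and no smaller t works.

t = 121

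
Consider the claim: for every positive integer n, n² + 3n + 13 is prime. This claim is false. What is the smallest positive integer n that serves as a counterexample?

We need the least positive integer n for which n² + 3n + 13 is not prime.
n = 1: n² + 3n + 13 = 17, prime.
n = 2: n² + 3n + 13 = 23, prime.
n = 3: n² + 3n + 13 = 31, prime.
n = 4: n² + 3n + 13 = 41, prime.
n = 5: n² + 3n + 13 = 53, prime.
n = 6: n² + 3n + 13 = 67, prime.
n = 7: n² + 3n + 13 = 83, prime.
n = 8: n² + 3n + 13 = 101, prime.
n = 9: n² + 3n + 13 = 121 = 11 × 11, composite.
So n = 9 is the smallest counterexample.

n = 9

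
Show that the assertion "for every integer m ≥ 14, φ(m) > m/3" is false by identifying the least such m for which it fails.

m = 18

A counterexample is any integer m ≥ 14 such that the claim fails; we check each in order.
m = 14: φ(14) = 6 and 14/3 = 14/3, so φ(14) > 14/3.
m = 15: φ(15) = 8 and 15/3 = 5, so φ(15) > 15/3.
m = 16: φ(16) = 8 and 16/3 = 16/3, so φ(16) > 16/3.
m = 17: φ(17) = 16 and 17/3 = 17/3, so φ(17) > 17/3.
m = 18: φ(18) = 6 and 18/3 = 6, so φ(18) ≤ 18/3.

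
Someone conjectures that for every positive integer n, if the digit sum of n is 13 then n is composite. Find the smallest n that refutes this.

We need the least positive integer n for which the digit sum of n is 13 but n is prime.
For n = 49, 58 the conclusion holds.
n = 67: digit sum 13; 67 is prime, not composite.
Thus n = 67 disproves the claim, and no smaller n works.

n = 67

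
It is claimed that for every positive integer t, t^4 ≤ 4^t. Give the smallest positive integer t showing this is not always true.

t = 1: t^4 = 1 and 4^t = 4, so 1 ≤ 4.
t = 2: t^4 = 16 and 4^t = 16, so 16 ≤ 16.
t = 3: t^4 = 81 and 4^t = 64, so 81 > 64.
So t = 3 is the smallest counterexample.

t = 3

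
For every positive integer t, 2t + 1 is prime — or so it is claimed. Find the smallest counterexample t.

Check each positive integer t in order until 2t + 1 is not prime.
For t = 1, 2, 3 the conclusion holds.
t = 4: 2t + 1 = 9 = 3 × 3, composite.
Hence t = 4 is a counterexample.

t = 4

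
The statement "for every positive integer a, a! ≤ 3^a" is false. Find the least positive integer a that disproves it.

We need the least positive integer a for which a! > 3^a.
The first 6 eligible values, up to a = 6, all satisfy the conclusion.
a = 7: a! = 5040 and 3^a = 2187, so 5040 > 2187.
Thus a = 7 disproves the claim, and no smaller a works.

a = 7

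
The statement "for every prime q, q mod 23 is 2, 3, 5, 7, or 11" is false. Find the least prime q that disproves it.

We need the least prime q for which the claim fails.
q = 2: 2 mod 23 = 2.
q = 3: 3 mod 23 = 3.
q = 5: 5 mod 23 = 5.
q = 7: 7 mod 23 = 7.
q = 11: 11 mod 23 = 11.
q = 13: 13 mod 23 = 13 — not in {2, 3, 5, 7, 11}.
Hence q = 13 is a counterexample.

q = 13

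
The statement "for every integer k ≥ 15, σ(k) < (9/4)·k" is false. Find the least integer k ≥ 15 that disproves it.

k = 24

For k = 15, 16, 17, 18, 19, 20, 21, 22, 23 the conclusion holds.
k = 24: σ(24) = 60; 60 ≥ 54.
Hence k = 24 is a counterexample.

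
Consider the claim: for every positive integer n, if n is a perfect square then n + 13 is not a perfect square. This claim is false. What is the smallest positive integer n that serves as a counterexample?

We need the least positive integer n for which n is a perfect square but n + 13 is a perfect square.
n = 1: 1 + 13 = 14, not a perfect square.
n = 4: 4 + 13 = 17, not a perfect square.
n = 9: 9 + 13 = 22, not a perfect square.
n = 16: 16 + 13 = 29, not a perfect square.
n = 25: 25 + 13 = 38, not a perfect square.
n = 36: 36 = 6² and 36 + 13 = 49 = 7².
Thus n = 36 disproves the claim, and no smaller n works.

n = 36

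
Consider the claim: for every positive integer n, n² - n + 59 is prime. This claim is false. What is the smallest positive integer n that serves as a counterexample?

For n = 1, 2 the conclusion holds.
n = 3: n² - n + 59 = 65 = 5 × 13, composite.
Hence n = 3 is a counterexample.

n = 3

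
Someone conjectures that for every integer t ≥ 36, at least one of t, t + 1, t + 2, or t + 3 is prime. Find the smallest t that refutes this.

Check each integer t ≥ 36 in order until t, t + 1, t + 2, t + 3 are all composite.
The first 12 eligible values, up to t = 47, all satisfy the conclusion.
t = 48: 48 = 2 × 24; 49 = 7 × 7; 50 = 2 × 25; 51 = 3 × 17 — all composite.

t = 48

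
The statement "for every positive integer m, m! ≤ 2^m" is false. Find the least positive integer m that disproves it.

m = 4

m = 1: m! = 1 and 2^m = 2, so 1 ≤ 2.
m = 2: m! = 2 and 2^m = 4, so 2 ≤ 4.
m = 3: m! = 6 and 2^m = 8, so 6 ≤ 8.
m = 4: m! = 24 and 2^m = 16, so 24 > 16.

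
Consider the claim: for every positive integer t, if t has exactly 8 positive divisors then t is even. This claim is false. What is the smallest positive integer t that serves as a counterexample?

Check each positive integer t in order until t has exactly 8 positive divisors but t is odd.
For t = 24, 30, 40, 42, …, 88, 102, 104 the conclusion holds.
t = 105: divisors of 105: 1, 3, 5, 7, 15, 21, 35, 105; 105 is odd.
Hence t = 105 is a counterexample.

t = 105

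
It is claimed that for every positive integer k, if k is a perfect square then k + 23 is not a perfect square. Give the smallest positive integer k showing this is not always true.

k = 121

For k = 1, 4, 9, 16, 25, 36, 49, 64, 81, 100 the conclusion holds.
k = 121: 121 = 11² and 121 + 23 = 144 = 12².
Thus k = 121 disproves the claim, and no smaller k works.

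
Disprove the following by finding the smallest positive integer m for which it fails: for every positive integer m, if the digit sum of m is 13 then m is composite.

m = 67

We need the least positive integer m for which the digit sum of m is 13 but m is prime.
For m = 49, 58 the conclusion holds.
m = 67: digit sum 13; 67 is prime, not composite.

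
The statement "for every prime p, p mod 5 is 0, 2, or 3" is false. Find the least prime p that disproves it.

Check each prime p in order until the claim fails.
For p = 2, 3, 5, 7 the conclusion holds.
p = 11: 11 mod 5 = 1 — not in {0, 2, 3}.

p = 11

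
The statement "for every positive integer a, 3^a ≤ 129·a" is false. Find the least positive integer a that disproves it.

A counterexample is any positive integer a such that 3^a > 129·a; we check each in order.
The first 6 eligible values, up to a = 6, all satisfy the conclusion.
a = 7: 3^a = 2187 and 129·a = 903, so 2187 > 903.

a = 7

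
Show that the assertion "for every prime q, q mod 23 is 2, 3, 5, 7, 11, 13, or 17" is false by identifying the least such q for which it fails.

A counterexample is any prime q such that the claim fails; we check each in order.
For q = 2, 3, 5, 7, 11, 13, 17 the conclusion holds.
q = 19: 19 mod 23 = 19 — not in {2, 3, 5, 7, 11, 13, 17}.
So q = 19 is the smallest counterexample.

q = 19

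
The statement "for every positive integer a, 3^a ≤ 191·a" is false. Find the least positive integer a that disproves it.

Check each positive integer a in order until 3^a > 191·a.
For a = 1, 2, 3, 4, 5, 6 the conclusion holds.
a = 7: 3^a = 2187 and 191·a = 1337, so 2187 > 1337.

a = 7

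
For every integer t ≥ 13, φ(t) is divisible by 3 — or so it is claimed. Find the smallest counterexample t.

Check each integer t ≥ 13 in order until φ(t) is not divisible by 3.
t = 13: φ(13) = 12; 12 mod 3 = 0.
t = 14: φ(14) = 6; 6 mod 3 = 0.
t = 15: φ(15) = 8; 8 mod 3 = 2.
So t = 15 is the smallest counterexample.

t = 15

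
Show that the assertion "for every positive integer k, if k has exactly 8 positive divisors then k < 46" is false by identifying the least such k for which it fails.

A counterexample is any positive integer k such that k has exactly 8 positive divisors but the claim fails; we check each in order.
For k = 24, 30, 40, 42 the conclusion holds.
k = 54: τ(54) = 8; 54 ≥ 46.
Hence k = 54 is a counterexample.

k = 54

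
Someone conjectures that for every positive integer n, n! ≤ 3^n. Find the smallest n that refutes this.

n = 7

Check each positive integer n in order until n! > 3^n.
n = 1: n! = 1 and 3^n = 3, so 1 ≤ 3.
n = 2: n! = 2 and 3^n = 9, so 2 ≤ 9.
n = 3: n! = 6 and 3^n = 27, so 6 ≤ 27.
n = 4: n! = 24 and 3^n = 81, so 24 ≤ 81.
n = 5: n! = 120 and 3^n = 243, so 120 ≤ 243.
n = 6: n! = 720 and 3^n = 729, so 720 ≤ 729.
n = 7: n! = 5040 and 3^n = 2187, so 5040 > 2187.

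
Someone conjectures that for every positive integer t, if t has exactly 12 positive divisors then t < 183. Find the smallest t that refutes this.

t = 198

Check each positive integer t in order until t has exactly 12 positive divisors but the claim fails.
For t = 60, 72, 84, 90, …, 150, 156, 160 the conclusion holds.
t = 198: τ(198) = 12; 198 ≥ 183.
So t = 198 is the smallest counterexample.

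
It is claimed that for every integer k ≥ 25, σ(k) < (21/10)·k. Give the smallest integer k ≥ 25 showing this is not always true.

A counterexample is any integer k ≥ 25 such that the claim fails; we check each in order.
The first 5 eligible values, up to k = 29, all satisfy the conclusion.
k = 30: σ(30) = 72; 72 ≥ 63.

k = 30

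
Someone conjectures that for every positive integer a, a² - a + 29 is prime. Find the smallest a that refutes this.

a = 3

We need the least positive integer a for which a² - a + 29 is not prime.
a = 1: a² - a + 29 = 29, prime.
a = 2: a² - a + 29 = 31, prime.
a = 3: a² - a + 29 = 35 = 5 × 7, composite.
Hence a = 3 is a counterexample.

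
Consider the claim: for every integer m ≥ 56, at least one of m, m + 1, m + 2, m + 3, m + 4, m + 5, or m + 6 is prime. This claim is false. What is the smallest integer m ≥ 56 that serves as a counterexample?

We need the least integer m ≥ 56 for which m, m + 1, m + 2, m + 3, m + 4, m + 5, m + 6 are all composite.
The first 34 eligible values, up to m = 89, all satisfy the conclusion.
m = 90: 90 = 2 × 45; 91 = 7 × 13; 92 = 2 × 46; 93 = 3 × 31; 94 = 2 × 47; 95 = 5 × 19; 96 = 2 × 48 — all composite.
Hence m = 90 is a counterexample.

m = 90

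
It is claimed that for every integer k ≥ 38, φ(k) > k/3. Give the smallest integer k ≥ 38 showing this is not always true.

k = 42

Check each integer k ≥ 38 in order until the claim fails.
k = 38: φ(38) = 18 and 38/3 = 38/3, so φ(38) > 38/3.
k = 39: φ(39) = 24 and 39/3 = 13, so φ(39) > 39/3.
k = 40: φ(40) = 16 and 40/3 = 40/3, so φ(40) > 40/3.
k = 41: φ(41) = 40 and 41/3 = 41/3, so φ(41) > 41/3.
k = 42: φ(42) = 12 and 42/3 = 14, so φ(42) ≤ 42/3.
Thus k = 42 disproves the claim, and no smaller k works.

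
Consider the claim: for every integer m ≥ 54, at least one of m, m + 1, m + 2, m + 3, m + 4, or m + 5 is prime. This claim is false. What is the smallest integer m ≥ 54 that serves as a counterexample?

Check each integer m ≥ 54 in order until m, m + 1, m + 2, m + 3, m + 4, m + 5 are all composite.
The first 36 eligible values, up to m = 89, all satisfy the conclusion.
m = 90: 90 = 2 × 45; 91 = 7 × 13; 92 = 2 × 46; 93 = 3 × 31; 94 = 2 × 47; 95 = 5 × 19 — all composite.

m = 90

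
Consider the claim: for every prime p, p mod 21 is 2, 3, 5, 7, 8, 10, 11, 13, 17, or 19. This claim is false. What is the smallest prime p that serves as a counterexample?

p = 37

Check each prime p in order until the claim fails.
The first 11 eligible values, up to p = 31, all satisfy the conclusion.
p = 37: 37 mod 21 = 16 — not in {2, 3, 5, 7, 8, 10, 11, 13, 17, 19}.
Thus p = 37 disproves the claim, and no smaller p works.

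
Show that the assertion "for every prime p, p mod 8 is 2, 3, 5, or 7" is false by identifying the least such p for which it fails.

The first 6 eligible values, up to p = 13, all satisfy the conclusion.
p = 17: 17 mod 8 = 1 — not in {2, 3, 5, 7}.

p = 17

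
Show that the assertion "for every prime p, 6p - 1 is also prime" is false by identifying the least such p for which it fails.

Check each prime p in order until 6p - 1 is not prime.
For p = 2, 3, 5, 7 the conclusion holds.
p = 11: 6p - 1 = 65 = 5 × 13, not prime.

p = 11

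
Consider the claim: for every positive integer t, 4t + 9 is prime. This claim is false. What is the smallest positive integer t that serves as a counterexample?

Check each positive integer t in order until 4t + 9 is not prime.
For t = 1, 2 the conclusion holds.
t = 3: 4t + 9 = 21 = 3 × 7, composite.
Thus t = 3 disproves the claim, and no smaller t works.

t = 3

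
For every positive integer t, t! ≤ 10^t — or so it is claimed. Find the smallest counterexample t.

For t = 1, 2, 3, 4, …, 22, 23, 24 the conclusion holds.
t = 25: t! = 15511210043330985984000000 and 10^t = 10000000000000000000000000, so 15511210043330985984000000 > 10000000000000000000000000.
Hence t = 25 is a counterexample.

t = 25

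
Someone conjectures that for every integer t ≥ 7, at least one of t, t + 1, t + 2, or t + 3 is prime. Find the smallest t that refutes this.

t = 24

The first 17 eligible values, up to t = 23, all satisfy the conclusion.
t = 24: 24 = 2 × 12; 25 = 5 × 5; 26 = 2 × 13; 27 = 3 × 9 — all composite.
Thus t = 24 disproves the claim, and no smaller t works.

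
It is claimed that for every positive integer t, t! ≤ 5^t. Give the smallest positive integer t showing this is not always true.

Check each positive integer t in order until t! > 5^t.
For t = 1, 2, 3, 4, …, 9, 10, 11 the conclusion holds.
t = 12: t! = 479001600 and 5^t = 244140625, so 479001600 > 244140625.

t = 12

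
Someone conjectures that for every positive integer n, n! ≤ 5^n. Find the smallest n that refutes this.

We need the least positive integer n for which n! > 5^n.
For n = 1, 2, 3, 4, …, 9, 10, 11 the conclusion holds.
n = 12: n! = 479001600 and 5^n = 244140625, so 479001600 > 244140625.
Thus n = 12 disproves the claim, and no smaller n works.

n = 12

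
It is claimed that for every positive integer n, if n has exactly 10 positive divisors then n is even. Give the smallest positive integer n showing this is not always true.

We need the least positive integer n for which n has exactly 10 positive divisors but n is odd.
For n = 48, 80, 112, 162, 176, 208, 272, 304, 368 the conclusion holds.
n = 405: divisors of 405: 10 divisors; 405 is odd.
Thus n = 405 disproves the claim, and no smaller n works.

n = 405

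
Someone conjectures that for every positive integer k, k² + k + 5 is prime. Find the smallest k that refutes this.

k = 4

Check each positive integer k in order until k² + k + 5 is not prime.
For k = 1, 2, 3 the conclusion holds.
k = 4: k² + k + 5 = 25 = 5 × 5, composite.
Thus k = 4 disproves the claim, and no smaller k works.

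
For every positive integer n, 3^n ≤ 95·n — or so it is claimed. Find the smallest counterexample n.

A counterexample is any positive integer n such that 3^n > 95·n; we check each in order.
The first 5 eligible values, up to n = 5, all satisfy the conclusion.
n = 6: 3^n = 729 and 95·n = 570, so 729 > 570.

n = 6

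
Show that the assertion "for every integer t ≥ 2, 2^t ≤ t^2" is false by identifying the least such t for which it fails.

t = 5

We need the least integer t ≥ 2 for which 2^t > t^2.
t = 2: 2^t = 4 and t^2 = 4, so 4 ≤ 4.
t = 3: 2^t = 8 and t^2 = 9, so 8 ≤ 9.
t = 4: 2^t = 16 and t^2 = 16, so 16 ≤ 16.
t = 5: 2^t = 32 and t^2 = 25, so 32 > 25.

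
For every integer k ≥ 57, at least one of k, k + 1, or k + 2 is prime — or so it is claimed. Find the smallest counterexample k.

k = 62

The first 5 eligible values, up to k = 61, all satisfy the conclusion.
k = 62: 62 = 2 × 31; 63 = 3 × 21; 64 = 2 × 32 — all composite.
Thus k = 62 disproves the claim, and no smaller k works.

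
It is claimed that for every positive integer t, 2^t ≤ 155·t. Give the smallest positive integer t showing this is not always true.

Check each positive integer t in order until 2^t > 155·t.
For t = 1, 2, 3, 4, 5, 6, 7, 8, 9, 10 the conclusion holds.
t = 11: 2^t = 2048 and 155·t = 1705, so 2048 > 1705.
So t = 11 is the smallest counterexample.

t = 11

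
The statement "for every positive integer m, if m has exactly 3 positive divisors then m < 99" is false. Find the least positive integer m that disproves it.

For m = 4, 9, 25, 49 the conclusion holds.
m = 121: τ(121) = 3; 121 ≥ 99.
Thus m = 121 disproves the claim, and no smaller m works.

m = 121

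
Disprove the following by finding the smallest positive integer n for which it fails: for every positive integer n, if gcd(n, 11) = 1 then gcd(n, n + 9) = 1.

A counterexample is any positive integer n such that gcd(n, 11) = 1 but gcd(n, n + 9) > 1; we check each in order.
For n = 1, 2 the conclusion holds.
n = 3: gcd(3, 12) = 3.

n = 3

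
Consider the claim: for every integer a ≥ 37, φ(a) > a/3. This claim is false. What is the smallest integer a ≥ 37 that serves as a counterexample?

a = 42

We need the least integer a ≥ 37 for which the claim fails.
For a = 37, 38, 39, 40, 41 the conclusion holds.
a = 42: φ(42) = 12 and 42/3 = 14, so φ(42) ≤ 42/3.
Hence a = 42 is a counterexample.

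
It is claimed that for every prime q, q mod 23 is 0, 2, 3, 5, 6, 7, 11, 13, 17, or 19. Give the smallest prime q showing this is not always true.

q = 31

We need the least prime q for which the claim fails.
For q = 2, 3, 5, 7, 11, 13, 17, 19, 23, 29 the conclusion holds.
q = 31: 31 mod 23 = 8 — not in {0, 2, 3, 5, 6, 7, 11, 13, 17, 19}.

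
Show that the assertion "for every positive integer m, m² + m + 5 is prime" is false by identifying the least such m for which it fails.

For m = 1, 2, 3 the conclusion holds.
m = 4: m² + m + 5 = 25 = 5 × 5, composite.
Hence m = 4 is a counterexample.

m = 4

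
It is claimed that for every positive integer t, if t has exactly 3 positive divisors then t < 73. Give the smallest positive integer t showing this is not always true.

t = 121

t = 4: τ(4) = 3; 4 < 73.
t = 9: τ(9) = 3; 9 < 73.
t = 25: τ(25) = 3; 25 < 73.
t = 49: τ(49) = 3; 49 < 73.
t = 121: τ(121) = 3; 121 ≥ 73.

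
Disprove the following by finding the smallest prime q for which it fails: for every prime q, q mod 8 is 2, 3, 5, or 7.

The first 6 eligible values, up to q = 13, all satisfy the conclusion.
q = 17: 17 mod 8 = 1 — not in {2, 3, 5, 7}.

q = 17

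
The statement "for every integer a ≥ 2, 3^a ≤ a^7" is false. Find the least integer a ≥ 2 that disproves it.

a = 19

A counterexample is any integer a ≥ 2 such that 3^a > a^7; we check each in order.
For a = 2, 3, 4, 5, …, 16, 17, 18 the conclusion holds.
a = 19: 3^a = 1162261467 and a^7 = 893871739, so 1162261467 > 893871739.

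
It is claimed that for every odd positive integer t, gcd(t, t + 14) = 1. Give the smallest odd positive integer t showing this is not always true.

t = 7

Check each odd positive integer t in order until gcd(t, t + 14) > 1.
For t = 1, 3, 5 the conclusion holds.
t = 7: gcd(7, 21) = 7.
Hence t = 7 is a counterexample.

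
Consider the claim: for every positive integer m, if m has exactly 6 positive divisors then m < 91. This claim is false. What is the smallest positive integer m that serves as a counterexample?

A counterexample is any positive integer m such that m has exactly 6 positive divisors but the claim fails; we check each in order.
For m = 12, 18, 20, 28, …, 68, 75, 76 the conclusion holds.
m = 92: τ(92) = 6; 92 ≥ 91.
So m = 92 is the smallest counterexample.

m = 92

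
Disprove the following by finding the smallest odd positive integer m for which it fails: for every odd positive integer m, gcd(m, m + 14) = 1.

We need the least odd positive integer m for which gcd(m, m + 14) > 1.
For m = 1, 3, 5 the conclusion holds.
m = 7: gcd(7, 21) = 7.

m = 7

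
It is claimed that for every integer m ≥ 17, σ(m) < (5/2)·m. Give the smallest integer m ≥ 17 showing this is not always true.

m = 24

A counterexample is any integer m ≥ 17 such that the claim fails; we check each in order.
m = 17: σ(17) = 18; 18 < 85/2.
m = 18: σ(18) = 39; 39 < 45.
m = 19: σ(19) = 20; 20 < 95/2.
m = 20: σ(20) = 42; 42 < 50.
m = 21: σ(21) = 32; 32 < 105/2.
m = 22: σ(22) = 36; 36 < 55.
m = 23: σ(23) = 24; 24 < 115/2.
m = 24: σ(24) = 60; 60 ≥ 60.
Thus m = 24 disproves the claim, and no smaller m works.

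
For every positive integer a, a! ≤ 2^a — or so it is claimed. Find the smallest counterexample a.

a = 4

A counterexample is any positive integer a such that a! > 2^a; we check each in order.
For a = 1, 2, 3 the conclusion holds.
a = 4: a! = 24 and 2^a = 16, so 24 > 16.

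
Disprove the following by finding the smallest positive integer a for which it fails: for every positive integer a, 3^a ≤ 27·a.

a = 5

a = 1: 3^a = 3 and 27·a = 27, so 3 ≤ 27.
a = 2: 3^a = 9 and 27·a = 54, so 9 ≤ 54.
a = 3: 3^a = 27 and 27·a = 81, so 27 ≤ 81.
a = 4: 3^a = 81 and 27·a = 108, so 81 ≤ 108.
a = 5: 3^a = 243 and 27·a = 135, so 243 > 135.
Hence a = 5 is a counterexample.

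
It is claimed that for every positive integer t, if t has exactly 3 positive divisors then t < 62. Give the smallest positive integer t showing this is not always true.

t = 121

A counterexample is any positive integer t such that t has exactly 3 positive divisors but the claim fails; we check each in order.
The first 4 eligible values, up to t = 49, all satisfy the conclusion.
t = 121: τ(121) = 3; 121 ≥ 62.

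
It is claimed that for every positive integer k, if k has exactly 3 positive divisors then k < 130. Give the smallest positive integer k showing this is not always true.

k = 169

A counterexample is any positive integer k such that k has exactly 3 positive divisors but the claim fails; we check each in order.
k = 4: τ(4) = 3; 4 < 130.
k = 9: τ(9) = 3; 9 < 130.
k = 25: τ(25) = 3; 25 < 130.
k = 49: τ(49) = 3; 49 < 130.
k = 121: τ(121) = 3; 121 < 130.
k = 169: τ(169) = 3; 169 ≥ 130.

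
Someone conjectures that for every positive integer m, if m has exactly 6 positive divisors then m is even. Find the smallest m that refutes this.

We need the least positive integer m for which m has exactly 6 positive divisors but m is odd.
The first 6 eligible values, up to m = 44, all satisfy the conclusion.
m = 45: divisors of 45: 1, 3, 5, 9, 15, 45; 45 is odd.
So m = 45 is the smallest counterexample.

m = 45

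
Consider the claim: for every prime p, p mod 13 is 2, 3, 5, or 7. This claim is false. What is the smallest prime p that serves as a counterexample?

p = 11

A counterexample is any prime p such that the claim fails; we check each in order.
The first 4 eligible values, up to p = 7, all satisfy the conclusion.
p = 11: 11 mod 13 = 11 — not in {2, 3, 5, 7}.
Thus p = 11 disproves the claim, and no smaller p works.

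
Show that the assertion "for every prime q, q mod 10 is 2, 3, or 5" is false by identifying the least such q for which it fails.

q = 7

A counterexample is any prime q such that the claim fails; we check each in order.
q = 2: 2 mod 10 = 2.
q = 3: 3 mod 10 = 3.
q = 5: 5 mod 10 = 5.
q = 7: 7 mod 10 = 7 — not in {2, 3, 5}.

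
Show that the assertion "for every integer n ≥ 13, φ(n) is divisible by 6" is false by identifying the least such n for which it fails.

A counterexample is any integer n ≥ 13 such that φ(n) is not divisible by 6; we check each in order.
n = 13: φ(13) = 12; 12 mod 6 = 0.
n = 14: φ(14) = 6; 6 mod 6 = 0.
n = 15: φ(15) = 8; 8 mod 6 = 2.

n = 15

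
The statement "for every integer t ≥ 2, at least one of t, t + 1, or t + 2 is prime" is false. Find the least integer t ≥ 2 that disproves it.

t = 8

Check each integer t ≥ 2 in order until t, t + 1, t + 2 are all composite.
t = 2: 2 is prime.
t = 3: 3 is prime.
t = 4: 5 is prime.
t = 5: 5 is prime.
t = 6: 7 is prime.
t = 7: 7 is prime.
t = 8: 8 = 2 × 4; 9 = 3 × 3; 10 = 2 × 5 — all composite.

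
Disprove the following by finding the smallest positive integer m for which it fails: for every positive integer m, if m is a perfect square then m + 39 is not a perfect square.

The first 4 eligible values, up to m = 16, all satisfy the conclusion.
m = 25: 25 = 5² and 25 + 39 = 64 = 8².

m = 25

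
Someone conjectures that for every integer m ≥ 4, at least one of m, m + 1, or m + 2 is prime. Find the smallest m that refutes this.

m = 4: 5 is prime.
m = 5: 5 is prime.
m = 6: 7 is prime.
m = 7: 7 is prime.
m = 8: 8 = 2 × 4; 9 = 3 × 3; 10 = 2 × 5 — all composite.
Hence m = 8 is a counterexample.

m = 8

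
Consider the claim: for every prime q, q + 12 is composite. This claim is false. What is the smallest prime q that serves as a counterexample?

A counterexample is any prime q such that q + 12 is prime; we check each in order.
For q = 2, 3 the conclusion holds.
q = 5: q + 12 = 17, prime — not composite.

q = 5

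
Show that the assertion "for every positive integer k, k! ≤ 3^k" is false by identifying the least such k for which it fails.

k = 7

k = 1: k! = 1 and 3^k = 3, so 1 ≤ 3.
k = 2: k! = 2 and 3^k = 9, so 2 ≤ 9.
k = 3: k! = 6 and 3^k = 27, so 6 ≤ 27.
k = 4: k! = 24 and 3^k = 81, so 24 ≤ 81.
k = 5: k! = 120 and 3^k = 243, so 120 ≤ 243.
k = 6: k! = 720 and 3^k = 729, so 720 ≤ 729.
k = 7: k! = 5040 and 3^k = 2187, so 5040 > 2187.
Hence k = 7 is a counterexample.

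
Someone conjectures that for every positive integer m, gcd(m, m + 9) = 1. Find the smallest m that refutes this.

m = 1: gcd(1, 10) = 1.
m = 2: gcd(2, 11) = 1.
m = 3: gcd(3, 12) = 3.

m = 3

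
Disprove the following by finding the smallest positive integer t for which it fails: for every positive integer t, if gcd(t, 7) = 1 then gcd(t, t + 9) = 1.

t = 3

For t = 1, 2 the conclusion holds.
t = 3: gcd(3, 12) = 3.
Thus t = 3 disproves the claim, and no smaller t works.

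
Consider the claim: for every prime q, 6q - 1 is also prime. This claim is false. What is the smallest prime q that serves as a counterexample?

We need the least prime q for which 6q - 1 is not prime.
q = 2: 6q - 1 = 11, prime.
q = 3: 6q - 1 = 17, prime.
q = 5: 6q - 1 = 29, prime.
q = 7: 6q - 1 = 41, prime.
q = 11: 6q - 1 = 65 = 5 × 13, not prime.

q = 11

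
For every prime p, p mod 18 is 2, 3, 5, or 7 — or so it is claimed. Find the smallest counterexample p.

The first 4 eligible values, up to p = 7, all satisfy the conclusion.
p = 11: 11 mod 18 = 11 — not in {2, 3, 5, 7}.
So p = 11 is the smallest counterexample.

p = 11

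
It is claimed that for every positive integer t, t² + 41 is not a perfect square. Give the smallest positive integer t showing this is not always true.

Check each positive integer t in order until t² + 41 is a perfect square.
For t = 1, 2, 3, 4, …, 17, 18, 19 the conclusion holds.
t = 20: 20² + 41 = 441 = 21², a perfect square.

t = 20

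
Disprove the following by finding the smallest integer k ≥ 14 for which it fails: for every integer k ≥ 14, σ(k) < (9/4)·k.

k = 24

For k = 14, 15, 16, 17, 18, 19, 20, 21, 22, 23 the conclusion holds.
k = 24: σ(24) = 60; 60 ≥ 54.
So k = 24 is the smallest counterexample.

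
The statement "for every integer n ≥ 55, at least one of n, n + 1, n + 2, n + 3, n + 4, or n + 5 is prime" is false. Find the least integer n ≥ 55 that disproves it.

For n = 55, 56, 57, 58, …, 87, 88, 89 the conclusion holds.
n = 90: 90 = 2 × 45; 91 = 7 × 13; 92 = 2 × 46; 93 = 3 × 31; 94 = 2 × 47; 95 = 5 × 19 — all composite.

n = 90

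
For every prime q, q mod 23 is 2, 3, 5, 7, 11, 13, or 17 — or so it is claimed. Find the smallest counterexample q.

q = 19

For q = 2, 3, 5, 7, 11, 13, 17 the conclusion holds.
q = 19: 19 mod 23 = 19 — not in {2, 3, 5, 7, 11, 13, 17}.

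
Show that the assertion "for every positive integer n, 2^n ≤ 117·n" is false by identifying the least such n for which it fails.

n = 11

A counterexample is any positive integer n such that 2^n > 117·n; we check each in order.
For n = 1, 2, 3, 4, 5, 6, 7, 8, 9, 10 the conclusion holds.
n = 11: 2^n = 2048 and 117·n = 1287, so 2048 > 1287.
Thus n = 11 disproves the claim, and no smaller n works.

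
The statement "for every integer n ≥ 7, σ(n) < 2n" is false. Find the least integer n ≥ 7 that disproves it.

n = 12

We need the least integer n ≥ 7 for which the claim fails.
The first 5 eligible values, up to n = 11, all satisfy the conclusion.
n = 12: σ(12) = 28; 28 ≥ 24.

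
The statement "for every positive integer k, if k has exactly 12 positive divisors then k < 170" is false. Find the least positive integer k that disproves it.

k = 198

Check each positive integer k in order until k has exactly 12 positive divisors but the claim fails.
The first 12 eligible values, up to k = 160, all satisfy the conclusion.
k = 198: τ(198) = 12; 198 ≥ 170.
So k = 198 is the smallest counterexample.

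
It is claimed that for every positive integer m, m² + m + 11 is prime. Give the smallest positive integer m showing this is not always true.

We need the least positive integer m for which m² + m + 11 is not prime.
For m = 1, 2, 3, 4, 5, 6, 7, 8, 9 the conclusion holds.
m = 10: m² + m + 11 = 121 = 11 × 11, composite.
Thus m = 10 disproves the claim, and no smaller m works.

m = 10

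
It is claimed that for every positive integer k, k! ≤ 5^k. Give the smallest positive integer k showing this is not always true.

Check each positive integer k in order until k! > 5^k.
The first 11 eligible values, up to k = 11, all satisfy the conclusion.
k = 12: k! = 479001600 and 5^k = 244140625, so 479001600 > 244140625.
Thus k = 12 disproves the claim, and no smaller k works.

k = 12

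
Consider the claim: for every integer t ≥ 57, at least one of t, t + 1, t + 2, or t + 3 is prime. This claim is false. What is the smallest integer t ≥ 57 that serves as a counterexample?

t = 62

The first 5 eligible values, up to t = 61, all satisfy the conclusion.
t = 62: 62 = 2 × 31; 63 = 3 × 21; 64 = 2 × 32; 65 = 5 × 13 — all composite.
So t = 62 is the smallest counterexample.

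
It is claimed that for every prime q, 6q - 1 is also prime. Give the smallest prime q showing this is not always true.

q = 11

Check each prime q in order until 6q - 1 is not prime.
For q = 2, 3, 5, 7 the conclusion holds.
q = 11: 6q - 1 = 65 = 5 × 13, not prime.
So q = 11 is the smallest counterexample.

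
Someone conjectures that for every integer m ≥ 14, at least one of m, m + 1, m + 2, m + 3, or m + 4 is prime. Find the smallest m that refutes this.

m = 24

A counterexample is any integer m ≥ 14 such that m, m + 1, m + 2, m + 3, m + 4 are all composite; we check each in order.
The first 10 eligible values, up to m = 23, all satisfy the conclusion.
m = 24: 24 = 2 × 12; 25 = 5 × 5; 26 = 2 × 13; 27 = 3 × 9; 28 = 2 × 14 — all composite.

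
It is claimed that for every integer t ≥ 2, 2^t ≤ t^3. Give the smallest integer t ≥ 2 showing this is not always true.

The first 8 eligible values, up to t = 9, all satisfy the conclusion.
t = 10: 2^t = 1024 and t^3 = 1000, so 1024 > 1000.
Hence t = 10 is a counterexample.

t = 10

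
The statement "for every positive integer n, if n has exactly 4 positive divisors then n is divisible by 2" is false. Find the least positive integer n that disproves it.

A counterexample is any positive integer n such that n has exactly 4 positive divisors but n is not divisible by 2; we check each in order.
For n = 6, 8, 10, 14 the conclusion holds.
n = 15: τ(15) = 4; 15 mod 2 = 1.

n = 15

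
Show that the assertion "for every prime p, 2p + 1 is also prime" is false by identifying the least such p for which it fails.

Check each prime p in order until 2p + 1 is not prime.
p = 2: 2p + 1 = 5, prime.
p = 3: 2p + 1 = 7, prime.
p = 5: 2p + 1 = 11, prime.
p = 7: 2p + 1 = 15 = 3 × 5, not prime.

p = 7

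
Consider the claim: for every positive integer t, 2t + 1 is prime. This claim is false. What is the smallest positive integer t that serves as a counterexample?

t = 1: 2t + 1 = 3, prime.
t = 2: 2t + 1 = 5, prime.
t = 3: 2t + 1 = 7, prime.
t = 4: 2t + 1 = 9 = 3 × 3, composite.
So t = 4 is the smallest counterexample.

t = 4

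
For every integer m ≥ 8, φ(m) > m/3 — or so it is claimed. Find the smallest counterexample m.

m = 12

Check each integer m ≥ 8 in order until the claim fails.
m = 8: φ(8) = 4 and 8/3 = 8/3, so φ(8) > 8/3.
m = 9: φ(9) = 6 and 9/3 = 3, so φ(9) > 9/3.
m = 10: φ(10) = 4 and 10/3 = 10/3, so φ(10) > 10/3.
m = 11: φ(11) = 10 and 11/3 = 11/3, so φ(11) > 11/3.
m = 12: φ(12) = 4 and 12/3 = 4, so φ(12) ≤ 12/3.
Thus m = 12 disproves the claim, and no smaller m works.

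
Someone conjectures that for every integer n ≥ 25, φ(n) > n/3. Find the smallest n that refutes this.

A counterexample is any integer n ≥ 25 such that the claim fails; we check each in order.
n = 25: φ(25) = 20 and 25/3 = 25/3, so φ(25) > 25/3.
n = 26: φ(26) = 12 and 26/3 = 26/3, so φ(26) > 26/3.
n = 27: φ(27) = 18 and 27/3 = 9, so φ(27) > 27/3.
n = 28: φ(28) = 12 and 28/3 = 28/3, so φ(28) > 28/3.
n = 29: φ(29) = 28 and 29/3 = 29/3, so φ(29) > 29/3.
n = 30: φ(30) = 8 and 30/3 = 10, so φ(30) ≤ 30/3.

n = 30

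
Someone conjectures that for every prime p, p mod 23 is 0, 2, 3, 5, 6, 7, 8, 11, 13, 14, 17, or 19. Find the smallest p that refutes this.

For p = 2, 3, 5, 7, …, 29, 31, 37 the conclusion holds.
p = 41: 41 mod 23 = 18 — not in {0, 2, 3, 5, 6, 7, 8, 11, 13, 14, 17, 19}.

p = 41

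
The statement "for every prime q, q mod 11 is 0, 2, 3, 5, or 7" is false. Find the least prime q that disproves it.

q = 2: 2 mod 11 = 2.
q = 3: 3 mod 11 = 3.
q = 5: 5 mod 11 = 5.
q = 7: 7 mod 11 = 7.
q = 11: 11 mod 11 = 0.
q = 13: 13 mod 11 = 2.
q = 17: 17 mod 11 = 6 — not in {0, 2, 3, 5, 7}.
Thus q = 17 disproves the claim, and no smaller q works.

q = 17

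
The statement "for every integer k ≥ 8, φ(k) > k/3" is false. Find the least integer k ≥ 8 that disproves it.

A counterexample is any integer k ≥ 8 such that the claim fails; we check each in order.
The first 4 eligible values, up to k = 11, all satisfy the conclusion.
k = 12: φ(12) = 4 and 12/3 = 4, so φ(12) ≤ 12/3.

k = 12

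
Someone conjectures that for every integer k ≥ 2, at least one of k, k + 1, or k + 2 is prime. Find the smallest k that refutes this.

k = 2: 2 is prime.
k = 3: 3 is prime.
k = 4: 5 is prime.
k = 5: 5 is prime.
k = 6: 7 is prime.
k = 7: 7 is prime.
k = 8: 8 = 2 × 4; 9 = 3 × 3; 10 = 2 × 5 — all composite.
Hence k = 8 is a counterexample.

k = 8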